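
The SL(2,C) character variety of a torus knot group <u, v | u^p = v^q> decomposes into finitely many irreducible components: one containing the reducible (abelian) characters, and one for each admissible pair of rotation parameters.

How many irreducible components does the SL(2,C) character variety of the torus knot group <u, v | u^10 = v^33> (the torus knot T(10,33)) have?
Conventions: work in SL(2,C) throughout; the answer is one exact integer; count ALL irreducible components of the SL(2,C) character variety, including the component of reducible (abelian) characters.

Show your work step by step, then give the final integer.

In the torus knot group T(10,33), u^10 = v^33 is central, so an irreducible representation sends it to +I or -I (Schur).
On an irreducible component, tr(u) is locked at 2*cos(pi*alpha/10) for some alpha in 1..9, and tr(v) at 2*cos(pi*beta/33) for some beta in 1..32.
u^10 = (-1)^alpha I and v^33 = (-1)^beta I must agree, so alpha and beta have equal parity.
count pairs: odd alpha (5 choices) x odd beta (16), plus even alpha (4) x even beta (16): 5*16 + 4*16 = 144.
That is 144 components of irreducible characters, and with the reducible (abelian) component the total is 145.

145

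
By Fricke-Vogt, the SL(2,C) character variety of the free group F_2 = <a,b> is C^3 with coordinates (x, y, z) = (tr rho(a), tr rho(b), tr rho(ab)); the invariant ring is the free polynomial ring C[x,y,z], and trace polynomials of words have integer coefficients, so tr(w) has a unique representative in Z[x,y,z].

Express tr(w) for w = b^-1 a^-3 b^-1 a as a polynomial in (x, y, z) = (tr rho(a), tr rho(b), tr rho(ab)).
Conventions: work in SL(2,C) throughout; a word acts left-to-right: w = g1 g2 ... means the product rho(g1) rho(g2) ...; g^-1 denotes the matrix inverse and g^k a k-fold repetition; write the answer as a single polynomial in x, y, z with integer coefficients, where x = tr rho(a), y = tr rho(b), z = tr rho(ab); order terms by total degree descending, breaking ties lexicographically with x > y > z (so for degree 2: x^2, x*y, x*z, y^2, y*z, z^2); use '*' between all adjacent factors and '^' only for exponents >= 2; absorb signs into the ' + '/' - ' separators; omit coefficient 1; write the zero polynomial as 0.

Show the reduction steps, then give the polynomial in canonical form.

x^3*y*z - x^4 - x^2*y^2 - x^2*z^2 + 4*x^2 + z^2 - 2

tr(b^-1) = tr(b) = y
tr(b^-1 a) = tr(a) * tr(b) - tr(a b)  (eliminate b^-1) = x*y - z
tr(b^-1 a^-1) = tr(b^-1) * tr(a) - tr(b^-1 a)  (eliminate a^-1) = z
tr(a^-2 b^-1) = tr(b^-1 a^-1) * tr(a) - tr(b^-1)  (eliminate a^-1) = x*z - y
tr(b a b) = tr(b) * tr(a b) - tr(a)  (reduce the b square) = y*z - x
tr(b a b a) = tr(a b) * tr(a b) - tr(1)  (split on a) = z^2 - 2
tr(b a b a^-1) = tr(b a b) * tr(a) - tr(b a b a)  (eliminate a^-1) = x*y*z - x^2 - z^2 + 2
tr(a b a^-2 b) = tr(b a b a^-1) * tr(a) - tr(b a b)  (eliminate a^-1) = x^2*y*z - x^3 - x*z^2 - y*z + 3*x
tr(b^-1 a b a^-2) = tr(a b a^-2) * tr(b) - tr(a b a^-2 b)  (eliminate b^-1) = -x^2*y*z + x^3 + x*y^2 + x*z^2 - 3*x
tr(b^-1 a b a) = tr(a b a) * tr(b) - tr(a b a b)  (eliminate b^-1) = x*y*z - y^2 - z^2 + 2
tr(b^-1 a b a^-1) = tr(b^-1 a b) * tr(a) - tr(b^-1 a b a)  (eliminate a^-1) = -x*y*z + x^2 + y^2 + z^2 - 2
tr(a^-3 b^-1 a b) = tr(b^-1 a b a^-2) * tr(a) - tr(b^-1 a b a^-1)  (eliminate a^-1) = -x^3*y*z + x^4 + x^2*y^2 + x^2*z^2 + x*y*z - 4*x^2 - y^2 - z^2 + 2
tr(b^-1 a^-3 b^-1 a) = tr(a^-3 b^-1 a) * tr(b) - tr(a^-3 b^-1 a b)  (eliminate b^-1) = x^3*y*z - x^4 - x^2*y^2 - x^2*z^2 + 4*x^2 + z^2 - 2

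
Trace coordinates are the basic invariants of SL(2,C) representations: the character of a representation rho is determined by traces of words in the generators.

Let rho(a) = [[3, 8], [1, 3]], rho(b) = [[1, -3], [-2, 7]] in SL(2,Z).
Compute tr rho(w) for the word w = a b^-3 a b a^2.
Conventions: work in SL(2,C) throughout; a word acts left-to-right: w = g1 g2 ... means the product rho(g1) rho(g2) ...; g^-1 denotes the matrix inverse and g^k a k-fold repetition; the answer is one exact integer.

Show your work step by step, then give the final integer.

329177

rho(a) = [[3, 8], [1, 3]]
... * rho(b^-1) = [[7, 3], [2, 1]]  ->  [[37, 17], [13, 6]]
... * rho(b^-1) = [[7, 3], [2, 1]]  ->  [[293, 128], [103, 45]]
... * rho(b^-1) = [[7, 3], [2, 1]]  ->  [[2307, 1007], [811, 354]]
... * rho(a) = [[3, 8], [1, 3]]  ->  [[7928, 21477], [2787, 7550]]
... * rho(b) = [[1, -3], [-2, 7]]  ->  [[-35026, 126555], [-12313, 44489]]
... * rho(a) = [[3, 8], [1, 3]]  ->  [[21477, 99457], [7550, 34963]]
... * rho(a) = [[3, 8], [1, 3]]  ->  [[163888, 470187], [57613, 165289]]
tr = 163888 + 165289 = 329177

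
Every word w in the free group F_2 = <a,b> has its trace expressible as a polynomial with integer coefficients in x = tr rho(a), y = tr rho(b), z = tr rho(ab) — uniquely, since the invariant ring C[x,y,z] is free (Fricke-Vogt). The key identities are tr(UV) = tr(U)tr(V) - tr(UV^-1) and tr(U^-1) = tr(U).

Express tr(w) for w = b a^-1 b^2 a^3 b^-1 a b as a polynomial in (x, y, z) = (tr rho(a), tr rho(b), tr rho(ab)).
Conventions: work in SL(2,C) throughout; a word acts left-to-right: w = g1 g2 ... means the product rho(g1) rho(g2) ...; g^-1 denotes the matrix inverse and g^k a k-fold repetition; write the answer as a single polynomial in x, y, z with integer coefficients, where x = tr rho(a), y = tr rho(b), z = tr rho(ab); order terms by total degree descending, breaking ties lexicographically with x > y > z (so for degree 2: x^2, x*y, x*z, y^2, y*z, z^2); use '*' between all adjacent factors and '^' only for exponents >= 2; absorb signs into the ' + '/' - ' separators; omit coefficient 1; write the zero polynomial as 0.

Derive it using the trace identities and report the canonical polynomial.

trace(b^2 a) = trace(b)*trace(a b) - trace(a) = y*z - x
and trace(b^2) = trace(b)*trace(b) - trace(1) = y^2 - 2
trace(b^2 a^2) = trace(a)*trace(b^2 a) - trace(b^2) = x*y*z - x^2 - y^2 + 2
trace(b a^3 b) = trace(a)*trace(b^2 a^2) - trace(b^2 a) = x^2*y*z - x^3 - x*y^2 - y*z + 3*x
and trace(a b a) = trace(a)*trace(b a) - trace(b) = x*z - y
trace(b a^3) = trace(a)*trace(a b a) - trace(a b) = x^2*z - x*y - z
next, trace(a b^3 a^2) = trace(b)*trace(b a^3 b) - trace(b a^3) = x^2*y^2*z - x^3*y - x*y^3 - x^2*z - y^2*z + 4*x*y + z
next, trace(b^3 a) = trace(b)*trace(b a b) - trace(b a) = y^2*z - x*y - z
trace(b^3) = trace(b)*trace(b^2) - trace(b) = y^3 - 3*y
trace(a b^3 a) = trace(a)*trace(b^3 a) - trace(b^3) = x*y^2*z - x^2*y - y^3 - x*z + 3*y
trace(a^4 b^3) = trace(a)*trace(a b^3 a^2) - trace(a b^3 a) = x^3*y^2*z - x^4*y - x^2*y^3 - x^3*z - 2*x*y^2*z + 5*x^2*y + y^3 + 2*x*z - 3*y
trace(a^4 b^2) = trace(a)*trace(a b^2 a^2) - trace(a b^2 a) = x^3*y*z - x^4 - x^2*y^2 - 2*x*y*z + 4*x^2 + y^2 - 2
next, trace(a b^4 a^3) = trace(b)*trace(a^4 b^3) - trace(a^4 b^2) = x^3*y^3*z - x^4*y^2 - x^2*y^4 - 2*x^3*y*z - 2*x*y^3*z + x^4 + 6*x^2*y^2 + y^4 + 4*x*y*z - 4*x^2 - 4*y^2 + 2
next, trace(b a b a) = trace(a b)*trace(a b) - trace(1)   [split at repeated a] = z^2 - 2
next, trace(a^2 b a b) = trace(a)*trace(b a b a) - trace(b a b) = x*z^2 - y*z - x
trace(b a^2 b a b) = trace(b)*trace(a^2 b a b) - trace(a^2 b a) = x*y*z^2 - x^2*z - y^2*z + z
trace(b a b^3 a^2) = trace(b)*trace(b a^2 b a b) - trace(b a^2 b a) = x*y^2*z^2 - x^2*y*z - y^3*z - x*z^2 + 2*y*z + x
next, trace(b a b a b) = trace(b)*trace(a b a b) - trace(a b a) = y*z^2 - x*z - y
trace(b a b^3 a) = trace(b)*trace(b a b a b) - trace(b a b a) = y^2*z^2 - x*y*z - y^2 - z^2 + 2
trace(b a^3 b a b^2) = trace(a)*trace(b a b^3 a^2) - trace(b a b^3 a) = x^2*y^2*z^2 - x^3*y*z - x*y^3*z - x^2*z^2 - y^2*z^2 + 3*x*y*z + x^2 + y^2 + z^2 - 2
next, trace(b a^3 b a b) = trace(a)*trace(a b a b^2 a) - trace(a b a b^2) = x^2*y*z^2 - x^3*z - x*y^2*z - y*z^2 + 2*x*z + y
trace(a b^4 a^3 b) = trace(b)*trace(b a^3 b a b^2) - trace(b a^3 b a b) = x^2*y^3*z^2 - x^3*y^2*z - x*y^4*z - 2*x^2*y*z^2 - y^3*z^2 + x^3*z + 4*x*y^2*z + x^2*y + y^3 + 2*y*z^2 - 2*x*z - 3*y
trace(b^2 a^3 b^-1 a b^2) = trace(a b^4 a^3)*trace(b) - trace(a b^4 a^3 b) = x^3*y^4*z - x^4*y^3 - x^2*y^5 - x^2*y^3*z^2 - x^3*y^2*z - x*y^4*z + x^4*y + 6*x^2*y^3 + 2*x^2*y*z^2 + y^5 + y^3*z^2 - x^3*z - 5*x^2*y - 5*y^3 - 2*y*z^2 + 2*x*z + 5*y
next, trace(a b^2 a^4 b) = trace(a)*trace(a b a b^2 a^2) - trace(a b a b^2 a) = x^3*y*z^2 - x^4*z - x^2*y^2*z - 2*x*y*z^2 + 3*x^2*z + y^2*z + x*y - z
trace(a^3 b a) = trace(a)*trace(a^2 b a) - trace(a^2 b) = x^3*z - x^2*y - 2*x*z + y
trace(a^5 b) = trace(a)*trace(a^3 b a) - trace(a^3 b) = x^4*z - x^3*y - 3*x^2*z + 2*x*y + z
trace(a^2) = trace(a)*trace(a) - trace(1) = x^2 - 2
next, trace(a^3) = trace(a)*trace(a^2) - trace(a) = x^3 - 3*x
next, trace(a^4) = trace(a)*trace(a^3) - trace(a^2) = x^4 - 4*x^2 + 2
trace(a^5) = trace(a)*trace(a^4) - trace(a^3) = x^5 - 5*x^3 + 5*x
trace(a b^2 a^4) = trace(b)*trace(a^5 b) - trace(a^5) = x^4*y*z - x^5 - x^3*y^2 - 3*x^2*y*z + 5*x^3 + 2*x*y^2 + y*z - 5*x
trace(a b^2 a b^2 a^3) = trace(b)*trace(a b^2 a^4 b) - trace(a b^2 a^4) = x^3*y^2*z^2 - 2*x^4*y*z - x^2*y^3*z + x^5 + x^3*y^2 - 2*x*y^2*z^2 + 6*x^2*y*z + y^3*z - 5*x^3 - x*y^2 - 2*y*z + 5*x
and trace(a b a b a b) = trace(b a b a)*trace(b a) - trace(a b)   [split at repeated b] = z^3 - 3*z
next, trace(a b^2 a b a b) = trace(b)*trace(a b a b a b) - trace(a b a b a) = y*z^3 - x*z^2 - 2*y*z + x
trace(a b^2 a b a) = trace(b)*trace(a b a^2 b) - trace(a b a^2) = x*y*z^2 - x^2*z - y^2*z + z
and trace(b a b^2 a b^2 a) = trace(b)*trace(a b^2 a b a b) - trace(a b^2 a b a) = y^2*z^3 - 2*x*y*z^2 + x^2*z - y^2*z + x*y - z
next, trace(b a b^2 a b) = trace(b)*trace(a b^2 a b) - trace(a b^2 a) = y^2*z^2 - 2*x*y*z + x^2 - 2
next, trace(b a b^2 a b^2) = trace(b)*trace(b a b^2 a b) - trace(b a b^2 a) = y^3*z^2 - 2*x*y^2*z + x^2*y - y*z^2 + x*z - y
trace(a b a b^2 a b^2 a) = trace(a)*trace(b a b^2 a b^2 a) - trace(b a b^2 a b^2) = x*y^2*z^3 - 2*x^2*y*z^2 - y^3*z^2 + x^3*z + x*y^2*z + y*z^2 - 2*x*z + y
trace(a b^2 a b^2 a^3 b) = trace(a)*trace(a b a b^2 a b^2 a) - trace(a b a b^2 a b^2) = x^2*y^2*z^3 - 2*x^3*y*z^2 - x*y^3*z^2 + x^4*z + x^2*y^2*z - y^2*z^3 + 3*x*y*z^2 - 3*x^2*z + y^2*z + z
trace(b^2 a^3 b^-1 a b^2 a) = trace(a b^2 a b^2 a^3)*trace(b) - trace(a b^2 a b^2 a^3 b) = x^3*y^3*z^2 - 2*x^4*y^2*z - x^2*y^4*z - x^2*y^2*z^3 + x^5*y + x^3*y^3 + 2*x^3*y*z^2 - x*y^3*z^2 - x^4*z + 5*x^2*y^2*z + y^4*z + y^2*z^3 - 5*x^3*y - x*y^3 - 3*x*y*z^2 + 3*x^2*z - 3*y^2*z + 5*x*y - z
next, trace(b a^-1 b^2 a^3 b^-1 a b) = trace(b^2 a^3 b^-1 a b^2)*trace(a) - trace(b^2 a^3 b^-1 a b^2 a) = x^4*y^4*z - x^5*y^3 - x^3*y^5 - 2*x^3*y^3*z^2 + x^4*y^2*z + x^2*y^2*z^3 + 5*x^3*y^3 + x*y^5 + 2*x*y^3*z^2 - 5*x^2*y^2*z - y^4*z - y^2*z^3 - 4*x*y^3 + x*y*z^2 - x^2*z + 3*y^2*z + z

x^4*y^4*z - x^5*y^3 - x^3*y^5 - 2*x^3*y^3*z^2 + x^4*y^2*z + x^2*y^2*z^3 + 5*x^3*y^3 + x*y^5 + 2*x*y^3*z^2 - 5*x^2*y^2*z - y^4*z - y^2*z^3 - 4*x*y^3 + x*y*z^2 - x^2*z + 3*y^2*z + z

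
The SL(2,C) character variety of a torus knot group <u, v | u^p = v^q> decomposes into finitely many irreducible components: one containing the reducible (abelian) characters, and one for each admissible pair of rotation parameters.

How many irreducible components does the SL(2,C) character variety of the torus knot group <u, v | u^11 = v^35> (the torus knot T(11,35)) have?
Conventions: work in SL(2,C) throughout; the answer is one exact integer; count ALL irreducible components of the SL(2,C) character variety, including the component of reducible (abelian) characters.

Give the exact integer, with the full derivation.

171

Gamma = < u, v | u^11 = v^35 > (torus knot T(11,35)); the central element u^11 = v^35 acts as +I or -I in any irreducible SL(2,C) representation.
On an irreducible component, tr(u) is locked at 2*cos(pi*alpha/11) for some alpha in 1..10, and tr(v) at 2*cos(pi*beta/35) for some beta in 1..34.
Consistency of u^11 = (-1)^alpha I with v^35 = (-1)^beta I forces alpha = beta (mod 2).
Enumerate parity-matched pairs: 5*17 odd-odd plus 5*17 even-even gives 170.
That is 170 components of irreducible characters, and with the reducible (abelian) component the total is 171.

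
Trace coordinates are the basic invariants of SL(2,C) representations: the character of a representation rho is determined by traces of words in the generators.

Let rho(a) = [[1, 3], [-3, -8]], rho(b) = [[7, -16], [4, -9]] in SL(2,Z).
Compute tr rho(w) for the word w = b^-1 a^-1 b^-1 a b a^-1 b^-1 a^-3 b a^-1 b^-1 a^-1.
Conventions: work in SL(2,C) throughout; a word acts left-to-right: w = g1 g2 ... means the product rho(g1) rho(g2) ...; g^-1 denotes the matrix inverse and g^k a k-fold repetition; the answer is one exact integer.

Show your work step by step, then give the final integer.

-280815746722702

rho(b^-1) = [[-9, 16], [-4, 7]]
... * rho(a^-1) = [[-8, -3], [3, 1]]  ->  [[120, 43], [53, 19]]
... * rho(b^-1) = [[-9, 16], [-4, 7]]  ->  [[-1252, 2221], [-553, 981]]
... * rho(a) = [[1, 3], [-3, -8]]  ->  [[-7915, -21524], [-3496, -9507]]
... * rho(b) = [[7, -16], [4, -9]]  ->  [[-141501, 320356], [-62500, 141499]]
... * rho(a^-1) = [[-8, -3], [3, 1]]  ->  [[2093076, 744859], [924497, 328999]]
... * rho(b^-1) = [[-9, 16], [-4, 7]]  ->  [[-21817120, 38703229], [-9636469, 17094945]]
... * rho(a^-1) = [[-8, -3], [3, 1]]  ->  [[290646647, 104154589], [128376587, 46004352]]
... * rho(a^-1) = [[-8, -3], [3, 1]]  ->  [[-2012709409, -767785352], [-888999640, -339125409]]
... * rho(a^-1) = [[-8, -3], [3, 1]]  ->  [[13798319216, 5270342875], [6094620893, 2327873511]]
... * rho(b) = [[7, -16], [4, -9]]  ->  [[117669606012, -268206193331], [51973840295, -118464795887]]
... * rho(a^-1) = [[-8, -3], [3, 1]]  ->  [[-1745975428089, -621215011367], [-771185110021, -274386316772]]
... * rho(b^-1) = [[-9, 16], [-4, 7]]  ->  [[18198638898269, -32284111928993], [8038211257277, -14259665977740]]
... * rho(a^-1) = [[-8, -3], [3, 1]]  ->  [[-242441446973131, -86880028623800], [-107084687991436, -38374299749571]]
tr = -242441446973131 + -38374299749571 = -280815746722702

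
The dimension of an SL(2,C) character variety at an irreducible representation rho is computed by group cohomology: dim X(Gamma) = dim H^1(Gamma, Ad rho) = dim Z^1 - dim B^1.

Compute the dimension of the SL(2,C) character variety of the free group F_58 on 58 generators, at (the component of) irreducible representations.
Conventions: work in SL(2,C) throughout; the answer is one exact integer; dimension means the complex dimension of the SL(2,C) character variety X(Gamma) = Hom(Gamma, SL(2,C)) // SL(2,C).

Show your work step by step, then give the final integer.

171

Gamma = F_58 has 58 generators and no relators.
Z^1(Gamma, Ad rho) = (sl_2)^58: a cocycle is a free choice of one sl_2 vector per generator, so dim Z^1 = 3*58 = 174.
Irreducibility makes the coboundary map sl_2 -> Z^1 injective (trivial centralizer), so dim B^1 = 3.
dim X = dim H^1 = dim Z^1 - dim B^1 = 174 - 3 = 171.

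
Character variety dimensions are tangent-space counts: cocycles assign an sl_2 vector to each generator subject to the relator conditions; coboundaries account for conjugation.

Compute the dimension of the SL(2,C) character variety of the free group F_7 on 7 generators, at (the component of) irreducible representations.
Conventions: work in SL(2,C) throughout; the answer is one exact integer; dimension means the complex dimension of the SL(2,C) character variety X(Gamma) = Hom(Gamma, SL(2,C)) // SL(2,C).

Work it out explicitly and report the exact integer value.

18

Gamma = F_7 has 7 generators and no relators.
A cocycle picks one sl_2 vector per generator freely, giving dim Z^1 = 3*7 = 21.
dim B^1 = 3: the coboundary map is injective because an irreducible image has centralizer 0 in sl_2.
dim X = dim H^1 = dim Z^1 - dim B^1 = 21 - 3 = 18.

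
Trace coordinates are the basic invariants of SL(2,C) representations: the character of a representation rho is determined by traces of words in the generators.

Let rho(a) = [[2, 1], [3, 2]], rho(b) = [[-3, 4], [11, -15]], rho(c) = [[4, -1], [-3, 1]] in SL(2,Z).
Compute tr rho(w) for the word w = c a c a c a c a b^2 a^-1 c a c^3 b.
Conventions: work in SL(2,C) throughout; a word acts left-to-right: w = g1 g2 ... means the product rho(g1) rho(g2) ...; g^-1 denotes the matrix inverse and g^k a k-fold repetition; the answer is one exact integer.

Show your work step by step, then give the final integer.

rho(c) = [[4, -1], [-3, 1]]
... * rho(a) = [[2, 1], [3, 2]]  ->  [[5, 2], [-3, -1]]
... * rho(c) = [[4, -1], [-3, 1]]  ->  [[14, -3], [-9, 2]]
... * rho(a) = [[2, 1], [3, 2]]  ->  [[19, 8], [-12, -5]]
... * rho(c) = [[4, -1], [-3, 1]]  ->  [[52, -11], [-33, 7]]
... * rho(a) = [[2, 1], [3, 2]]  ->  [[71, 30], [-45, -19]]
... * rho(c) = [[4, -1], [-3, 1]]  ->  [[194, -41], [-123, 26]]
... * rho(a) = [[2, 1], [3, 2]]  ->  [[265, 112], [-168, -71]]
... * rho(b) = [[-3, 4], [11, -15]]  ->  [[437, -620], [-277, 393]]
... * rho(b) = [[-3, 4], [11, -15]]  ->  [[-8131, 11048], [5154, -7003]]
... * rho(a^-1) = [[2, -1], [-3, 2]]  ->  [[-49406, 30227], [31317, -19160]]
... * rho(c) = [[4, -1], [-3, 1]]  ->  [[-288305, 79633], [182748, -50477]]
... * rho(a) = [[2, 1], [3, 2]]  ->  [[-337711, -129039], [214065, 81794]]
... * rho(c) = [[4, -1], [-3, 1]]  ->  [[-963727, 208672], [610878, -132271]]
... * rho(c) = [[4, -1], [-3, 1]]  ->  [[-4480924, 1172399], [2840325, -743149]]
... * rho(c) = [[4, -1], [-3, 1]]  ->  [[-21440893, 5653323], [13590747, -3583474]]
... * rho(b) = [[-3, 4], [11, -15]]  ->  [[126509232, -170563417], [-80190455, 108115098]]
tr = 126509232 + 108115098 = 234624330

234624330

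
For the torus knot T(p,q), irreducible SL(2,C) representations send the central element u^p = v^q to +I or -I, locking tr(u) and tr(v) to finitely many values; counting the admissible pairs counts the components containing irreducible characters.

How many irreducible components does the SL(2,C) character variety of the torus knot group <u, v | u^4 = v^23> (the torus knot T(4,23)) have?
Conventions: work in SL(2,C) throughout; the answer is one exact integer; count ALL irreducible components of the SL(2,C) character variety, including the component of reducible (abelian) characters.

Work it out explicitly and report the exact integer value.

34

In the torus knot group T(4,23), u^4 = v^23 is central, so an irreducible representation sends it to +I or -I (Schur).
This locks tr(u) to 2*cos(pi*alpha/4), alpha in 1..3, and tr(v) to 2*cos(pi*beta/23), beta in 1..22, on each component of irreducible characters.
The two central values (-1)^alpha I and (-1)^beta I must be the same matrix, so alpha and beta share a parity.
Enumerate parity-matched pairs: 2*11 odd-odd plus 1*11 even-even gives 33.
That is 33 components of irreducible characters, and with the reducible (abelian) component the total is 34.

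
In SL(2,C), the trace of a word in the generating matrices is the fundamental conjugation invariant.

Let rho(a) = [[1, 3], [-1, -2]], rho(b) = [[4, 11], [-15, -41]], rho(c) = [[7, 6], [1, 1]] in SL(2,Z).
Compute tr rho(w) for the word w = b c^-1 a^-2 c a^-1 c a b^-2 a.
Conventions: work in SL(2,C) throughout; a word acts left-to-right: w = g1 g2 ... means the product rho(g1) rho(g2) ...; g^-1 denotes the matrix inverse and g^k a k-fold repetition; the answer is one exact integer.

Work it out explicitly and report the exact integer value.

23181388

rho(b) = [[4, 11], [-15, -41]]
... * rho(c^-1) = [[1, -6], [-1, 7]]  ->  [[-7, 53], [26, -197]]
... * rho(a^-1) = [[-2, -3], [1, 1]]  ->  [[67, 74], [-249, -275]]
... * rho(a^-1) = [[-2, -3], [1, 1]]  ->  [[-60, -127], [223, 472]]
... * rho(c) = [[7, 6], [1, 1]]  ->  [[-547, -487], [2033, 1810]]
... * rho(a^-1) = [[-2, -3], [1, 1]]  ->  [[607, 1154], [-2256, -4289]]
... * rho(c) = [[7, 6], [1, 1]]  ->  [[5403, 4796], [-20081, -17825]]
... * rho(a) = [[1, 3], [-1, -2]]  ->  [[607, 6617], [-2256, -24593]]
... * rho(b^-1) = [[-41, -11], [15, 4]]  ->  [[74368, 19791], [-276399, -73556]]
... * rho(b^-1) = [[-41, -11], [15, 4]]  ->  [[-2752223, -738884], [10229019, 2746165]]
... * rho(a) = [[1, 3], [-1, -2]]  ->  [[-2013339, -6778901], [7482854, 25194727]]
tr = -2013339 + 25194727 = 23181388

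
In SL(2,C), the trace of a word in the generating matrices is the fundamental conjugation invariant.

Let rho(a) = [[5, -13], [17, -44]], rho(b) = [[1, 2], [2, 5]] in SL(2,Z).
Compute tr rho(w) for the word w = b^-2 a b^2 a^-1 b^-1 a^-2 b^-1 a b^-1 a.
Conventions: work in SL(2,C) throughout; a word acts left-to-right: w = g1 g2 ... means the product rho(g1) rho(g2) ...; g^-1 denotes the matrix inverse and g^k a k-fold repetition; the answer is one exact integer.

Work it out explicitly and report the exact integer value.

rho(b^-1) = [[5, -2], [-2, 1]]
... * rho(b^-1) = [[5, -2], [-2, 1]]  ->  [[29, -12], [-12, 5]]
... * rho(a) = [[5, -13], [17, -44]]  ->  [[-59, 151], [25, -64]]
... * rho(b) = [[1, 2], [2, 5]]  ->  [[243, 637], [-103, -270]]
... * rho(b) = [[1, 2], [2, 5]]  ->  [[1517, 3671], [-643, -1556]]
... * rho(a^-1) = [[-44, 13], [-17, 5]]  ->  [[-129155, 38076], [54744, -16139]]
... * rho(b^-1) = [[5, -2], [-2, 1]]  ->  [[-721927, 296386], [305998, -125627]]
... * rho(a^-1) = [[-44, 13], [-17, 5]]  ->  [[26726226, -7903121], [-11328253, 3349839]]
... * rho(a^-1) = [[-44, 13], [-17, 5]]  ->  [[-1041600887, 307925333], [441495869, -130518094]]
... * rho(b^-1) = [[5, -2], [-2, 1]]  ->  [[-5823855101, 2391127107], [2468515533, -1013509832]]
... * rho(a) = [[5, -13], [17, -44]]  ->  [[11529885314, -29499476395], [-4887089479, 12503730679]]
... * rho(b^-1) = [[5, -2], [-2, 1]]  ->  [[116648379360, -52559247023], [-49442908753, 22277909637]]
... * rho(a) = [[5, -13], [17, -44]]  ->  [[-310265302591, 796177937332], [131509920064, -337470210239]]
tr = -310265302591 + -337470210239 = -647735512830

-647735512830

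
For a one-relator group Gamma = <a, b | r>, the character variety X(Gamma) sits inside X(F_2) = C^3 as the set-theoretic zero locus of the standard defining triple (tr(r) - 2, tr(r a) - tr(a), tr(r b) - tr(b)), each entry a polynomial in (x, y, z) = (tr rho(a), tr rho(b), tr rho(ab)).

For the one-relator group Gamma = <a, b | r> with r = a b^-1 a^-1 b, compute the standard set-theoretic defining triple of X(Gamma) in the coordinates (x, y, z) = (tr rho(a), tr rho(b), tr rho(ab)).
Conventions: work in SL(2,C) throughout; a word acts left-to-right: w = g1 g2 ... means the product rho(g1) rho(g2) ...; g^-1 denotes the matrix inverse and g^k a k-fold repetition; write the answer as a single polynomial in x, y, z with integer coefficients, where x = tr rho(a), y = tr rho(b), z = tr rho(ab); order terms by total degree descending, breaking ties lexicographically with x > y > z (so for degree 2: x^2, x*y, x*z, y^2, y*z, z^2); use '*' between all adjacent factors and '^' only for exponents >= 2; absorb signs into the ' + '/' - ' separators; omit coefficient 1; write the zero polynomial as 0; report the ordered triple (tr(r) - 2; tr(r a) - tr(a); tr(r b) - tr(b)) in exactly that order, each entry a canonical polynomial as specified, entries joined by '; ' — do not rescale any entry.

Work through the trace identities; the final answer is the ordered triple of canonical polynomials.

-x*y*z + x^2 + y^2 + z^2 - 4; -x^2*y*z + x^3 + x*y^2 + x*z^2 - 4*x; -x*y^2*z + x^2*y + y^3 + y*z^2 - 4*y

trace(a b a) = trace(a) trace(b a) - trace(b) = x*z - y
trace(a b a b) = trace(a b) trace(a b) - trace(1) = z^2 - 2
trace(b a b^-1 a) = trace(a b a) trace(b) - trace(a b a b) = x*y*z - y^2 - z^2 + 2
trace(a b^-1 a^-1 b) = trace(b a b^-1) trace(a) - trace(b a b^-1 a) = -x*y*z + x^2 + y^2 + z^2 - 2
trace(b^2 a) = trace(b) trace(a b) - trace(a) = y*z - x
trace(b^2) = trace(b) trace(b) - trace(1) = y^2 - 2
trace(b a^2 b) = trace(a) trace(b^2 a) - trace(b^2) = x*y*z - x^2 - y^2 + 2
trace(b a^2 b a) = trace(a) trace(b a b a) - trace(b a b) = x*z^2 - y*z - x
trace(a^-1 b a^2 b) = trace(b a^2 b) trace(a) - trace(b a^2 b a) = x^2*y*z - x^3 - x*y^2 - x*z^2 + y*z + 3*x
trace(a b^-1 a^-1 b a) = trace(a^-1 b a^2) trace(b) - trace(a^-1 b a^2 b) = -x^2*y*z + x^3 + x*y^2 + x*z^2 - 3*x
trace(b^2 a b) = trace(b) trace(b a b) - trace(b a)   [square of b] = y^2*z - x*y - z
trace(b^2 a b a) = trace(b) trace(a b a b) - trace(a b a)   [square of b] = y*z^2 - x*z - y
trace(a^-1 b^2 a b) = trace(b^2 a b) trace(a) - trace(b^2 a b a)   [inverse elimination on a] = x*y^2*z - x^2*y - y*z^2 + y
trace(a b^-1 a^-1 b^2) = trace(a^-1 b^2 a) trace(b) - trace(a^-1 b^2 a b)   [inverse elimination on b] = -x*y^2*z + x^2*y + y^3 + y*z^2 - 3*y
assemble the triple (trace(r) - 2; trace(r a) - x; trace(r b) - y)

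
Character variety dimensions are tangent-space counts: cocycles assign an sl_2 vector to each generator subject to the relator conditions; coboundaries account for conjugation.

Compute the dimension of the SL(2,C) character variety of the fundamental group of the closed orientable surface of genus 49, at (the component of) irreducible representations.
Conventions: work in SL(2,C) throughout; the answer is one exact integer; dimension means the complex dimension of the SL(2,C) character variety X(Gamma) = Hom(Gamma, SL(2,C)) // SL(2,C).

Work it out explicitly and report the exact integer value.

pi_1 of the closed genus-49 surface has 98 generators bound by the single product-of-commutators relator.
Before the relator condition, cocycle space has dim 3*98 = 294.
d_2 is surjective at irreducible rho (its cokernel H^2 is dual to H^0 = 0), so dim Z^1 = 294 - 3 = 291.
Coboundaries contribute dim B^1 = 3 (injective at irreducible rho).
Hence dim X = 291 - 3 = 288.

288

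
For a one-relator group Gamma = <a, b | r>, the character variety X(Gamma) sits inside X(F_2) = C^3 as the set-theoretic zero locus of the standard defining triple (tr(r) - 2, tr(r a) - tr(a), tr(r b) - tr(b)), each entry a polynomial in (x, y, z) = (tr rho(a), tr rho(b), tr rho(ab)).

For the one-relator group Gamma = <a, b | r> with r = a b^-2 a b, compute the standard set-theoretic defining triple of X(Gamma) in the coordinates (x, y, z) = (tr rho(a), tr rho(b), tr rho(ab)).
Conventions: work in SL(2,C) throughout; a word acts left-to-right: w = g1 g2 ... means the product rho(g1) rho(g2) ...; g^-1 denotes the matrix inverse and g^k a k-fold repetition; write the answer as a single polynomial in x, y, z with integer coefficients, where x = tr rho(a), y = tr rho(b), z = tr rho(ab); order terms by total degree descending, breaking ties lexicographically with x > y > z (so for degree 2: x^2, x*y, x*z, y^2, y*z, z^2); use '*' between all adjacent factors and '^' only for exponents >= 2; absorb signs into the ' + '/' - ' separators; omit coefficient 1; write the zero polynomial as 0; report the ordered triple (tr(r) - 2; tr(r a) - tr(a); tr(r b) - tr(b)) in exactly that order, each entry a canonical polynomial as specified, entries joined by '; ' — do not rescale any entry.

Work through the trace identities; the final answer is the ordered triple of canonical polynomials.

x*y^2*z - y^3 - y*z^2 - x*z + 3*y - 2; x^2*y^2*z - x*y^3 - x*y*z^2 - x^2*z + 2*x*y - x + z; x*y^3*z - x^2*y^2 - y^4 - y^2*z^2 + x^2 + 4*y^2 - y - 2

tr(a b a) = tr(a)*tr(b a) - tr(b) = x*z - y
tr(a b a b) = tr(a b)*tr(a b) - tr(1)   [split at repeated a] = z^2 - 2
next, tr(b^-1 a b a) = tr(a b a)*tr(b) - tr(a b a b) = x*y*z - y^2 - z^2 + 2
tr(a b^-2 a b) = tr(b^-1 a b a)*tr(b) - tr(b^-1 a b a b) = x*y^2*z - y^3 - y*z^2 - x*z + 3*y
tr(a b a^2) = tr(a)*tr(b a^2) - tr(b a) = x^2*z - x*y - z
next, tr(b a b) = tr(b)*tr(a b) - tr(a) = y*z - x
tr(a b a^2 b) = tr(a)*tr(b a b a) - tr(b a b) = x*z^2 - y*z - x
tr(a b a^2 b^-1) = tr(a b a^2)*tr(b) - tr(a b a^2 b) = x^2*y*z - x*y^2 - x*z^2 + x
tr(a b^-2 a b a) = tr(a b a^2 b^-1)*tr(b) - tr(a b a^2) = x^2*y^2*z - x*y^3 - x*y*z^2 - x^2*z + 2*x*y + z
tr(a^2) = tr(a)*tr(a) - tr(1)  (reduce the a square) = x^2 - 2
next, tr(a b^2 a) = tr(b)*tr(a^2 b) - tr(a^2)  (reduce the b square) = x*y*z - x^2 - y^2 + 2
next, tr(a b^2 a b) = tr(b)*tr(a b a b) - tr(a b a)  (reduce the b square) = y*z^2 - x*z - y
tr(a b^2 a b^-1) = tr(a b^2 a)*tr(b) - tr(a b^2 a b)  (eliminate b^-1) = x*y^2*z - x^2*y - y^3 - y*z^2 + x*z + 3*y
next, tr(a b^-2 a b^2) = tr(a b^2 a b^-1)*tr(b) - tr(a b^2 a)  (eliminate b^-1) = x*y^3*z - x^2*y^2 - y^4 - y^2*z^2 + x^2 + 4*y^2 - 2
assemble the triple (tr(r) - 2; tr(r a) - x; tr(r b) - y)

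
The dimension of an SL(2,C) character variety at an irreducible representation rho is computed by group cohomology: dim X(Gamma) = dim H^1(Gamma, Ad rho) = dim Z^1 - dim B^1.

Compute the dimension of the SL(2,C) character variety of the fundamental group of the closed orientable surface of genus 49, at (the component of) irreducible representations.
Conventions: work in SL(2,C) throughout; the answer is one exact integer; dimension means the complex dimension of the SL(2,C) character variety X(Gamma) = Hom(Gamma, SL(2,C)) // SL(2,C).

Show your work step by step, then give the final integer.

288

The genus-49 surface group: 2g = 98 generators, one relator prod [a_i, b_i].
Before the relator condition, cocycle space has dim 3*98 = 294.
At an irreducible rho, H^2 = coker(d_2) vanishes (Poincare duality: H^2 is dual to H^0 = invariants = 0), so d_2 is surjective onto sl_2 and dim Z^1 = 294 - 3 = 291.
dim B^1 = 3 (coboundaries, injective at irreducible rho).
dim H^1 = 291 - 3 = 288 = dim X.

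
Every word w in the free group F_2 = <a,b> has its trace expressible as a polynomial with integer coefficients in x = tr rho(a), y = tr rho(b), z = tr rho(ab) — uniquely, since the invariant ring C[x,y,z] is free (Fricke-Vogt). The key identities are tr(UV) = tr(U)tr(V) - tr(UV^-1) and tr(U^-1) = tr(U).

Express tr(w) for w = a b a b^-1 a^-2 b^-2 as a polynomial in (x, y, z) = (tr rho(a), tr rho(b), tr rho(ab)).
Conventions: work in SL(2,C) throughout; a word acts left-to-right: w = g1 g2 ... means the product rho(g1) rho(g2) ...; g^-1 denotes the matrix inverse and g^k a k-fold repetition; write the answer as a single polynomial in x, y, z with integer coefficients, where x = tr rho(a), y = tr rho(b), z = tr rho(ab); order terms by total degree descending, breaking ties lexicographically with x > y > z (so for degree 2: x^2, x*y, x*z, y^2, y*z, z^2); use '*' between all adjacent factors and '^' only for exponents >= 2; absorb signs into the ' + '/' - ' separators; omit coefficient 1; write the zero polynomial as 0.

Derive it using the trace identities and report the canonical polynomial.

trace(a b a) = trace(a) trace(b a) - trace(b) = x*z - y
trace(a b a b) = trace(b a) trace(b a) - trace(1) = z^2 - 2
trace(b^-1 a b a) = trace(a b a) trace(b) - trace(a b a b) = x*y*z - y^2 - z^2 + 2
trace(a^-1 b^-1 a b) = trace(b^-1 a b) trace(a) - trace(b^-1 a b a) = -x*y*z + x^2 + y^2 + z^2 - 2
next, trace(b a b) = trace(b) trace(a b) - trace(a) = y*z - x
and trace(a b a b a) = trace(a) trace(b a b a) - trace(b a b) = x*z^2 - y*z - x
trace(a b a b a b) = trace(b a b a) trace(b a) - trace(a b) = z^3 - 3*z
trace(b^-1 a b a b a) = trace(a b a b a) trace(b) - trace(a b a b a b) = x*y*z^2 - y^2*z - z^3 - x*y + 3*z
and trace(a^-1 b^-1 a b a b) = trace(b^-1 a b a b) trace(a) - trace(b^-1 a b a b a) = -x*y*z^2 + x^2*z + y^2*z + z^3 - 3*z
and trace(a^-2 b^-1 a b a b) = trace(a^-1 b^-1 a b a b) trace(a) - trace(a^-1 b^-1 a b a b a) = -x^2*y*z^2 + x^3*z + x*y^2*z + x*z^3 - 4*x*z + y
trace(b^-1 a b a b^-1 a^-2) = trace(a^-2 b^-1 a b a) trace(b) - trace(a^-2 b^-1 a b a b) = x^2*y*z^2 - x^3*z - 2*x*y^2*z - x*z^3 + x^2*y + y^3 + y*z^2 + 4*x*z - 3*y
and trace(a b a b^-1 a^-2 b^-2) = trace(b^-1 a b a b^-1 a^-2) trace(b) - trace(b^-1 a b a b^-1 a^-2 b) = x^2*y^2*z^2 - x^3*y*z - 2*x*y^3*z - x*y*z^3 + x^2*y^2 + y^4 + y^2*z^2 + 5*x*y*z - x^2 - 4*y^2 - z^2 + 2

x^2*y^2*z^2 - x^3*y*z - 2*x*y^3*z - x*y*z^3 + x^2*y^2 + y^4 + y^2*z^2 + 5*x*y*z - x^2 - 4*y^2 - z^2 + 2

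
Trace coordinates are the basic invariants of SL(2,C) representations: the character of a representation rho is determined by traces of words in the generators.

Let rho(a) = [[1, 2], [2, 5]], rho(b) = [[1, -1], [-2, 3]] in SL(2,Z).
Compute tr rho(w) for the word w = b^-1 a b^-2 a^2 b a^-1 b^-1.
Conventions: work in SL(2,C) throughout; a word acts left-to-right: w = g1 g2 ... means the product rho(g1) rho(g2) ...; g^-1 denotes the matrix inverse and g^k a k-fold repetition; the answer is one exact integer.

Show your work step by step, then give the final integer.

rho(b^-1) = [[3, 1], [2, 1]]
... * rho(a) = [[1, 2], [2, 5]]  ->  [[5, 11], [4, 9]]
... * rho(b^-1) = [[3, 1], [2, 1]]  ->  [[37, 16], [30, 13]]
... * rho(b^-1) = [[3, 1], [2, 1]]  ->  [[143, 53], [116, 43]]
... * rho(a) = [[1, 2], [2, 5]]  ->  [[249, 551], [202, 447]]
... * rho(a) = [[1, 2], [2, 5]]  ->  [[1351, 3253], [1096, 2639]]
... * rho(b) = [[1, -1], [-2, 3]]  ->  [[-5155, 8408], [-4182, 6821]]
... * rho(a^-1) = [[5, -2], [-2, 1]]  ->  [[-42591, 18718], [-34552, 15185]]
... * rho(b^-1) = [[3, 1], [2, 1]]  ->  [[-90337, -23873], [-73286, -19367]]
tr = -90337 + -19367 = -109704

-109704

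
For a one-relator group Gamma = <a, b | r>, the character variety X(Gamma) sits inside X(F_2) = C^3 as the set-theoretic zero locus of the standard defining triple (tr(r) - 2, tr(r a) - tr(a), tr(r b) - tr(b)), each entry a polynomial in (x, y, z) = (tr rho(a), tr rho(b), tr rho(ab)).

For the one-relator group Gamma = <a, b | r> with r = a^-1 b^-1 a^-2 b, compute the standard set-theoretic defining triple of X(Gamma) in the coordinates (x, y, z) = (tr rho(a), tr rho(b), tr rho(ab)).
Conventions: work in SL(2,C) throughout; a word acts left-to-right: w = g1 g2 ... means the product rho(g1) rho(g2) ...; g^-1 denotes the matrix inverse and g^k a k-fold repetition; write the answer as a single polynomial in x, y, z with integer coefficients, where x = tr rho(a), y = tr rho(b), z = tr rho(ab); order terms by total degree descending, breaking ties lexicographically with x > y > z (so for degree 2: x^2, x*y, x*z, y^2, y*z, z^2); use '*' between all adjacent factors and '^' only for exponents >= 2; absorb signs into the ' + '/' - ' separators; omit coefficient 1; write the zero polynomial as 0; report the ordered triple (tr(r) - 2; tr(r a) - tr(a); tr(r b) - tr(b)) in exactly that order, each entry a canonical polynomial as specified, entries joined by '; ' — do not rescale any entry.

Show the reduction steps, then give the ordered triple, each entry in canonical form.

x^2*y*z - x*y^2 - x*z^2 + x - 2; x^2 - x - 2; x^2*y^2*z - x*y^3 - x*y*z^2 - x^2*z + 2*x*y - y + z

trace(a^-1 b) = trace(b) trace(a) - trace(b a)   [inverse elimination on a] = x*y - z
trace(a^-1 b a^-1) = trace(a^-1 b) trace(a) - trace(a^-1 b a)   [inverse elimination on a] = x^2*y - x*z - y
trace(b^2) = trace(b) trace(b) - trace(1)   [square of b] = y^2 - 2
trace(b^2 a) = trace(b) trace(a b) - trace(a)   [square of b] = y*z - x
trace(b a^-1 b) = trace(b^2) trace(a) - trace(b^2 a)   [inverse elimination on a] = x*y^2 - y*z - x
trace(b a b a) = trace(a b) trace(a b) - trace(1)   [split at a repeated a] = z^2 - 2
trace(b a^-1 b a) = trace(b a b) trace(a) - trace(b a b a)   [inverse elimination on a] = x*y*z - x^2 - z^2 + 2
trace(a^-1 b a^-1 b) = trace(b a^-1 b) trace(a) - trace(b a^-1 b a)   [inverse elimination on a] = x^2*y^2 - 2*x*y*z + z^2 - 2
trace(a^-1 b a^-1 b^-1) = trace(a^-1 b a^-1) trace(b) - trace(a^-1 b a^-1 b)   [inverse elimination on b] = x*y*z - y^2 - z^2 + 2
trace(a^-1 b^-1 a^-2 b) = trace(a^-1 b a^-1 b^-1) trace(a) - trace(a^-1 b a^-1 b^-1 a)   [inverse elimination on a] = x^2*y*z - x*y^2 - x*z^2 + x
trace(a^-2) = trace(a^-1) trace(a) - trace(1)   [inverse elimination on a] = x^2 - 2
trace(a^-2 b^2) = trace(b^2 a^-1) trace(a) - trace(b^2)  (eliminate a^-1) = x^2*y^2 - x*y*z - x^2 - y^2 + 2
trace(a^-2 b^2 a^-1) = trace(a^-2 b^2) trace(a) - trace(a^-2 b^2 a)  (eliminate a^-1) = x^3*y^2 - x^2*y*z - x^3 - 2*x*y^2 + y*z + 3*x
trace(b^3) = trace(b) trace(b^2) - trace(b)  (reduce the b square) = y^3 - 3*y
trace(b^3 a) = trace(b) trace(b a b) - trace(b a)  (reduce the b square) = y^2*z - x*y - z
trace(b a^-1 b^2) = trace(b^3) trace(a) - trace(b^3 a)  (eliminate a^-1) = x*y^3 - y^2*z - 2*x*y + z
trace(a b a) = trace(a) trace(b a) - trace(b)  (reduce the a square) = x*z - y
trace(b^2 a b a) = trace(b) trace(a b a b) - trace(a b a)  (reduce the b square) = y*z^2 - x*z - y
trace(b a^-1 b^2 a) = trace(b^2 a b) trace(a) - trace(b^2 a b a)  (eliminate a^-1) = x*y^2*z - x^2*y - y*z^2 + y
trace(a^-1 b^2 a^-1 b) = trace(b a^-1 b^2) trace(a) - trace(b a^-1 b^2 a)  (eliminate a^-1) = x^2*y^3 - 2*x*y^2*z - x^2*y + y*z^2 + x*z - y
trace(a^-2 b^2 a^-1 b) = trace(a^-1 b^2 a^-1 b) trace(a) - trace(a^-1 b^2 a^-1 b a)  (eliminate a^-1) = x^3*y^3 - 2*x^2*y^2*z - x^3*y - x*y^3 + x*y*z^2 + x^2*z + y^2*z + x*y - z
trace(a^-1 b^-1 a^-2 b^2) = trace(a^-2 b^2 a^-1) trace(b) - trace(a^-2 b^2 a^-1 b)  (eliminate b^-1) = x^2*y^2*z - x*y^3 - x*y*z^2 - x^2*z + 2*x*y + z
assemble the triple (trace(r) - 2; trace(r a) - x; trace(r b) - y)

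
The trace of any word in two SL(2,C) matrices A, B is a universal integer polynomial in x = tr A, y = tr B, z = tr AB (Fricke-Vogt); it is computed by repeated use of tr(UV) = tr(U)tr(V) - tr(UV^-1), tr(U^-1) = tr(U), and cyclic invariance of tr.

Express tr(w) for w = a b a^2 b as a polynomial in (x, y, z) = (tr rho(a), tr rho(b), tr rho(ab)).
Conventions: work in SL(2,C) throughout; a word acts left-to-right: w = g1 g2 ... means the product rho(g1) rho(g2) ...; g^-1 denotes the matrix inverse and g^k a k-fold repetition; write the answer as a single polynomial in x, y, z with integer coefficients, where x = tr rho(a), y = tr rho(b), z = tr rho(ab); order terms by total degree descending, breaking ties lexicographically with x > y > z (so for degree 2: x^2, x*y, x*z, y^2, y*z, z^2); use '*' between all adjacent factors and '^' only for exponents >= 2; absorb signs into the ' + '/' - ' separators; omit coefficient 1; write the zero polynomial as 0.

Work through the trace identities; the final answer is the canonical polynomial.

x*z^2 - y*z - x

reduce: trace(b a b a) = trace(b a) trace(b a) - trace(1)   [split at a repeated b] = z^2 - 2
trace(b a b) = trace(b) trace(a b) - trace(a)   [square of b] = y*z - x
trace(a b a^2 b) = trace(a) trace(b a b a) - trace(b a b)   [square of a] = x*z^2 - y*z - x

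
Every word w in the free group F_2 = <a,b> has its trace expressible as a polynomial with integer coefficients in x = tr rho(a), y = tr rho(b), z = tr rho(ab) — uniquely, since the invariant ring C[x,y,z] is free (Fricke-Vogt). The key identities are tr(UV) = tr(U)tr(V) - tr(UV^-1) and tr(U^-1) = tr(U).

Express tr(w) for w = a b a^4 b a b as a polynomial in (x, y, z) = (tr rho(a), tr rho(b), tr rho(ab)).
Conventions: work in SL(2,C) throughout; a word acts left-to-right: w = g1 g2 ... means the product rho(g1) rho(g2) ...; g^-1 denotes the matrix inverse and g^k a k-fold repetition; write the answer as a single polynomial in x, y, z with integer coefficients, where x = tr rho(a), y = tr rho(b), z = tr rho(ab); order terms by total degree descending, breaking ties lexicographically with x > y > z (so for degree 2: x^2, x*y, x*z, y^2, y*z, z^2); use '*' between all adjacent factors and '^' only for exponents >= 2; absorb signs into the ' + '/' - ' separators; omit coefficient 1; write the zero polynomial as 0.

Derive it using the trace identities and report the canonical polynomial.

tr(b a b a) = tr(a b) tr(a b) - tr(1)  (split on a) = z^2 - 2
tr(b a b a b a) = tr(b a) tr(b a b a) - tr(b^-1 a^-1)  (split on b) = z^3 - 3*z
tr(a b a) = tr(a) tr(b a) - tr(b)  (reduce the a square) = x*z - y
next, tr(b a b a b) = tr(b) tr(a b a b) - tr(a b a)  (reduce the b square) = y*z^2 - x*z - y
tr(b a b a b a^2) = tr(a) tr(b a b a b a) - tr(b a b a b)  (reduce the a square) = x*z^3 - y*z^2 - 2*x*z + y
and tr(a^2 b a b a b a) = tr(a) tr(b a b a b a^2) - tr(b a b a b a)  (reduce the a square) = x^2*z^3 - x*y*z^2 - 2*x^2*z - z^3 + x*y + 3*z
tr(a b a^4 b a b) = tr(a) tr(a^2 b a b a b a) - tr(a^2 b a b a b)  (reduce the a square) = x^3*z^3 - x^2*y*z^2 - 2*x^3*z - 2*x*z^3 + x^2*y + y*z^2 + 5*x*z - y

x^3*z^3 - x^2*y*z^2 - 2*x^3*z - 2*x*z^3 + x^2*y + y*z^2 + 5*x*z - y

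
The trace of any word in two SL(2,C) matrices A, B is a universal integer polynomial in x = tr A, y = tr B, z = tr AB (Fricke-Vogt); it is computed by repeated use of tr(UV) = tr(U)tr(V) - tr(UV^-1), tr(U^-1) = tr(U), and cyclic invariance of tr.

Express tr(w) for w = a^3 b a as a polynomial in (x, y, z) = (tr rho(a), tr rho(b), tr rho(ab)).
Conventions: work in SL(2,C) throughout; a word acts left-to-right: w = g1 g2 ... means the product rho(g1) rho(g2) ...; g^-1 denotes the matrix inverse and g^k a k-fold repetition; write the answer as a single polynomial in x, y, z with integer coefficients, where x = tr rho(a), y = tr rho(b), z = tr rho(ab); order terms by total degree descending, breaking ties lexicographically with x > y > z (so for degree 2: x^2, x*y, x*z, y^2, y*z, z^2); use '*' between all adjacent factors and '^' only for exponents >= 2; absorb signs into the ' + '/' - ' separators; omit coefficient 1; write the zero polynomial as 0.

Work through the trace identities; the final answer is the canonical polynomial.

x^3*z - x^2*y - 2*x*z + y

use: trace(a b a) = trace(a) trace(b a) - trace(b)  (reduce the a square) = x*z - y
trace(a b a^2) = trace(a) trace(a b a) - trace(a b)  (reduce the a square) = x^2*z - x*y - z
apply: trace(a^3 b a) = trace(a) trace(a b a^2) - trace(a b a)  (reduce the a square) = x^3*z - x^2*y - 2*x*z + y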